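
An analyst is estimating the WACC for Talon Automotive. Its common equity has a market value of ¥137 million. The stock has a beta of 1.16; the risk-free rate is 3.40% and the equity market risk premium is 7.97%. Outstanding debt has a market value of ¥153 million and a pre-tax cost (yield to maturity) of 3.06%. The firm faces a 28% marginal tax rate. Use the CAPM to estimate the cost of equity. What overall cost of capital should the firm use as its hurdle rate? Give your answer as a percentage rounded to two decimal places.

7.14%

Cost of equity via CAPM: Re = 3.4% + 1.16 × 7.97% = 12.6452%.
Total capital V = 137 + 153 = 290.
Equity: weight = 137/290 = 0.4724; cost = 12.6452%.
Debt: weight = 153/290 = 0.5276; after-tax cost = 3.06% × (1 − 28%) = 2.2032%.
WACC = 0.4724 × 12.6452% + 0.5276 × 2.2032% = 7.1361%.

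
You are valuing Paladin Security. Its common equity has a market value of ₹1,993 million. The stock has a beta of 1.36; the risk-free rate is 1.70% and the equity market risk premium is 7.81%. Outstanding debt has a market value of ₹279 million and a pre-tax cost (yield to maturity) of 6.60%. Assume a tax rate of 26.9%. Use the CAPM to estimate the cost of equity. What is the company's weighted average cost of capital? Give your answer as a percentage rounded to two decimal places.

11.40%

Cost of equity via CAPM: Re = 1.7% + 1.36 × 7.81% = 12.3216%.
Total capital V = 1993 + 279 = 2272.
Equity: weight = 1993/2272 = 0.8772; cost = 12.3216%.
Debt: weight = 279/2272 = 0.1228; after-tax cost = 6.6% × (1 − 26.9%) = 4.8246%.
WACC = 0.8772 × 12.3216% + 0.1228 × 4.8246% = 11.4010%.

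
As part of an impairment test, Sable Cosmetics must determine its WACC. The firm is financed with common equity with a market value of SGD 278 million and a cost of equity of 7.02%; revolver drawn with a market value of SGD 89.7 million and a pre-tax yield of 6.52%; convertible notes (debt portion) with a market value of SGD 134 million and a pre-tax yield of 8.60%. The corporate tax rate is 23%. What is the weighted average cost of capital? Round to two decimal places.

6.56%

Total capital V = 278 + 89.7 + 134 = 501.7.
Equity: weight = 278/501.7 = 0.5541; cost = 7.02%.
Revolver drawn: weight = 89.7/501.7 = 0.1788; after-tax cost = 6.52% × (1 − 23%) = 5.0204%.
Convertible notes (debt portion): weight = 134/501.7 = 0.2671; after-tax cost = 8.6% × (1 − 23%) = 6.6220%.
WACC = 0.5541 × 7.0200% + 0.1788 × 5.0204% + 0.2671 × 6.6220% = 6.5562%.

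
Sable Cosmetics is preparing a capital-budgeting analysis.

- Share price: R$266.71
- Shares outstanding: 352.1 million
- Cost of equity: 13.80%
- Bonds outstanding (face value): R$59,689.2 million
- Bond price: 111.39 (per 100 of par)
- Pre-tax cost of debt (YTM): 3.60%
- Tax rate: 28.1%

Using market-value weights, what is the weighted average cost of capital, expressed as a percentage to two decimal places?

9.15%

Market value of equity E = 266.71 × 352.1m = 93908.591m. Market value of debt D = 59689.2m × 111.39/100 = 66487.79988m.
Total capital V = 93908.591 + 66487.79988 = 160396.39088.
Equity: weight = 93908.591/160396.39088 = 0.5855; cost = 13.8%.
Bonds outstanding: weight = 66487.79988/160396.39088 = 0.4145; after-tax cost = 3.6% × (1 − 28.1%) = 2.5884%.
WACC = 0.5855 × 13.8000% + 0.4145 × 2.5884% = 9.1525%.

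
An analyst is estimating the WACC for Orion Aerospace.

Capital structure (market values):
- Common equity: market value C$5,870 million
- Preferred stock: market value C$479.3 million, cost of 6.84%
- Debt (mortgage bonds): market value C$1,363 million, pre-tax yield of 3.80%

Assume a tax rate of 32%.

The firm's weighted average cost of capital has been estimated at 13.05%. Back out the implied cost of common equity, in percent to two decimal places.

15.99%

Total capital V = 5870 + 479.3 + 1363 = 7712.3.
Equity weight = 5870/7712.3 = 0.7611.
Preferred weight = 479.3/7712.3 = 0.0621.
Mortgage bonds weight = 1363/7712.3 = 0.1767.
Debt contribution = 0.1767 × 3.8% × (1 − 32%) = 0.4567%.
Preferred contribution = 0.0621 × 6.84% = 0.4251%.
Required equity contribution = 13.05% − 0.8818% = 12.1682%.
Re = 12.1682% / 0.7611 = 15.9872%.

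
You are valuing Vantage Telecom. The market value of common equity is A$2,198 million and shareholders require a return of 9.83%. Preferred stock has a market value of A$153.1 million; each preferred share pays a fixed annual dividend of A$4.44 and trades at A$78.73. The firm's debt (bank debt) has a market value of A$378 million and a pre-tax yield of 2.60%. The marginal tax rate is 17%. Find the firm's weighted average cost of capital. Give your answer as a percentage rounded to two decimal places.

8.53%

Cost of preferred: Rp = 4.44 / 78.73 = 5.6395%.
Total capital V = 2198 + 153.1 + 378 = 2729.1.
Equity: weight = 2198/2729.1 = 0.8054; cost = 9.83%.
Preferred: weight = 153.1/2729.1 = 0.0561; cost = 5.6395%.
Bank debt: weight = 378/2729.1 = 0.1385; after-tax cost = 2.6% × (1 − 17%) = 2.1580%.
WACC = 0.8054 × 9.8300% + 0.0561 × 5.6395% + 0.1385 × 2.1580% = 8.5323%.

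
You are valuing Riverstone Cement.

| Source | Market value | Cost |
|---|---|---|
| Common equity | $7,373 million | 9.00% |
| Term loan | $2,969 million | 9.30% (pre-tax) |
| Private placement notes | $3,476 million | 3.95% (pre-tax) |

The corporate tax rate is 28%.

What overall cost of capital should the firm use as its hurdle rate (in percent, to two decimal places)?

6.96%

Total capital V = 7373 + 2969 + 3476 = 13818.
Equity: weight = 7373/13818 = 0.5336; cost = 9%.
Term loan: weight = 2969/13818 = 0.2149; after-tax cost = 9.3% × (1 − 28%) = 6.6960%.
Private placement notes: weight = 3476/13818 = 0.2516; after-tax cost = 3.95% × (1 − 28%) = 2.8440%.
WACC = 0.5336 × 9.0000% + 0.2149 × 6.6960% + 0.2516 × 2.8440% = 6.9564%.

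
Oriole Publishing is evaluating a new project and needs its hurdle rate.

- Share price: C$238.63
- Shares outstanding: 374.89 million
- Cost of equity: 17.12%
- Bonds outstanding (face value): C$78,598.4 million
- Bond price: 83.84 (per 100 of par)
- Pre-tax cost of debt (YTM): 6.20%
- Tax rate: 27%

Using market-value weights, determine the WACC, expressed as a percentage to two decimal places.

11.78%

Market value of equity E = 238.63 × 374.89m = 89460.0007m. Market value of debt D = 78598.4m × 83.84/100 = 65896.89856m.
Total capital V = 89460.0007 + 65896.89856 = 155356.89926.
Equity: weight = 89460.0007/155356.89926 = 0.5758; cost = 17.12%.
Bonds outstanding: weight = 65896.89856/155356.89926 = 0.4242; after-tax cost = 6.2% × (1 − 27%) = 4.5260%.
WACC = 0.5758 × 17.1200% + 0.4242 × 4.5260% = 11.7781%.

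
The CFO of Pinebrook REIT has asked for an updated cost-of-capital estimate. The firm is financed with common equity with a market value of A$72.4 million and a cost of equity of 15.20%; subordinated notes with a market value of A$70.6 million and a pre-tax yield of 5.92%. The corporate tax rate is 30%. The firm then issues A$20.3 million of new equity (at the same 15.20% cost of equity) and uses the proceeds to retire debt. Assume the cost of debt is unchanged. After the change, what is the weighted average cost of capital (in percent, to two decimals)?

After the change:
Total capital V = 92.7 + 50.3 = 143.
Equity: weight = 92.7/143 = 0.6483; cost = 15.2%.
Subordinated notes: weight = 50.3/143 = 0.3517; after-tax cost = 5.92% × (1 − 30%) = 4.1440%.
WACC = 0.6483 × 15.2000% + 0.3517 × 4.1440% = 11.3111%.

11.31%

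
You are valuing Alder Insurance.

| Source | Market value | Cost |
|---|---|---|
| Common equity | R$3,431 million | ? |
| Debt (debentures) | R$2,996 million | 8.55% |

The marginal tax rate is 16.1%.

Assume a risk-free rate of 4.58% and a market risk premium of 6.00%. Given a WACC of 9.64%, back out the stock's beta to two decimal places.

1.20

Total capital V = 3431 + 2996 = 6427.
Equity weight = 3431/6427 = 0.5338.
Debentures weight = 2996/6427 = 0.4662.
Debt contribution = 0.4662 × 8.55% × (1 − 16.1%) = 3.3440%.
Required equity contribution = 9.64% − 3.3440% = 6.2960%  ⇒  Re = 11.7938%.
CAPM: 11.7938% = 4.58% + β × 6.0%  ⇒  β = 1.2023.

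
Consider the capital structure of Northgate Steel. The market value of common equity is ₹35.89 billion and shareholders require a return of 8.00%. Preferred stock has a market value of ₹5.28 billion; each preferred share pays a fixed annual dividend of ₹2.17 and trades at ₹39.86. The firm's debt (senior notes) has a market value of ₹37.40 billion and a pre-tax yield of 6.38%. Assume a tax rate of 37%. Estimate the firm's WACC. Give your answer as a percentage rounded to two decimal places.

5.93%

Cost of preferred: Rp = 2.17 / 39.86 = 5.4441%.
Total capital V = 35.89 + 5.28 + 37.4 = 78.57.
Equity: weight = 35.89/78.57 = 0.4568; cost = 8%.
Preferred: weight = 5.28/78.57 = 0.0672; cost = 5.4441%.
Senior notes: weight = 37.4/78.57 = 0.4760; after-tax cost = 6.38% × (1 − 37%) = 4.0194%.
WACC = 0.4568 × 8.0000% + 0.0672 × 5.4441% + 0.4760 × 4.0194% = 5.9334%.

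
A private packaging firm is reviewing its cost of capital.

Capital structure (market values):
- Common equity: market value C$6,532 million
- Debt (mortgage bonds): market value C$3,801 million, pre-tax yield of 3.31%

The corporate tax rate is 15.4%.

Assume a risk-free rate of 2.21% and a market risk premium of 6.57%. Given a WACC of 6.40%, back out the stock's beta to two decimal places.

0.96

Total capital V = 6532 + 3801 = 10333.
Equity weight = 6532/10333 = 0.6321.
Mortgage bonds weight = 3801/10333 = 0.3679.
Debt contribution = 0.3679 × 3.31% × (1 − 15.4%) = 1.0301%.
Required equity contribution = 6.4% − 1.0301% = 5.3699%  ⇒  Re = 8.4947%.
CAPM: 8.4947% = 2.21% + β × 6.57%  ⇒  β = 0.9566.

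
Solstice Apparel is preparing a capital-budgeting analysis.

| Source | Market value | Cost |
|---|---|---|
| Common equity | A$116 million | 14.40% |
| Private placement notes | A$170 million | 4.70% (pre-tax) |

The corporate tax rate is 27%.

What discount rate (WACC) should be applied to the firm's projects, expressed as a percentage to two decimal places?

7.88%

Total capital V = 116 + 170 = 286.
Equity: weight = 116/286 = 0.4056; cost = 14.4%.
Private placement notes: weight = 170/286 = 0.5944; after-tax cost = 4.7% × (1 − 27%) = 3.4310%.
WACC = 0.4056 × 14.4000% + 0.5944 × 3.4310% = 7.8800%.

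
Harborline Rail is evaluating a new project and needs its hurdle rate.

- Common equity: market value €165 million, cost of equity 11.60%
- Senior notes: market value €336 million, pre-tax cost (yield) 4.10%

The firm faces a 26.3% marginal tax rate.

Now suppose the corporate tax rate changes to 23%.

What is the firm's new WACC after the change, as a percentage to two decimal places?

After the change:
Total capital V = 165 + 336 = 501.
Equity: weight = 165/501 = 0.3293; cost = 11.6%.
Senior notes: weight = 336/501 = 0.6707; after-tax cost = 4.1% × (1 − 23%) = 3.1570%.
WACC = 0.3293 × 11.6000% + 0.6707 × 3.1570% = 5.9376%.

5.94%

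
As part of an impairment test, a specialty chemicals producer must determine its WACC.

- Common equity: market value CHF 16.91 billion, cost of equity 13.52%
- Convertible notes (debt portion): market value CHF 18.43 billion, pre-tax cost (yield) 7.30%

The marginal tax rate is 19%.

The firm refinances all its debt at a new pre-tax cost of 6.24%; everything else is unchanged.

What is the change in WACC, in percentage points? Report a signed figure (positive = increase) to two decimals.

-0.45 pp

Current WACC:
Total capital V = 16.91 + 18.43 = 35.34.
Equity: weight = 16.91/35.34 = 0.4785; cost = 13.52%.
Convertible notes (debt portion): weight = 18.43/35.34 = 0.5215; after-tax cost = 7.3% × (1 − 19%) = 5.9130%.
WACC = 0.4785 × 13.5200% + 0.5215 × 5.9130% = 9.5529%.
After the change:
Total capital V = 16.91 + 18.43 = 35.34.
Equity: weight = 16.91/35.34 = 0.4785; cost = 13.52%.
Convertible notes (debt portion): weight = 18.43/35.34 = 0.5215; after-tax cost = 6.24% × (1 − 19%) = 5.0544%.
WACC = 0.4785 × 13.5200% + 0.5215 × 5.0544% = 9.1051%.
Change in WACC = 9.1051% − 9.5529% = -0.4478 pp.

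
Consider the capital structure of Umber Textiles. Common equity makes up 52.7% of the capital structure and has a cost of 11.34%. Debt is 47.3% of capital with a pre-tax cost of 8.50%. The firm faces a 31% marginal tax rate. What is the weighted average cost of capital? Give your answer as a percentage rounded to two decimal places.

After-tax cost of debt = 8.5% × (1 − 31%) = 5.8650%.
WACC = 0.527 × 11.3400% + 0.473 × 5.8650% = 8.7503%.

8.75%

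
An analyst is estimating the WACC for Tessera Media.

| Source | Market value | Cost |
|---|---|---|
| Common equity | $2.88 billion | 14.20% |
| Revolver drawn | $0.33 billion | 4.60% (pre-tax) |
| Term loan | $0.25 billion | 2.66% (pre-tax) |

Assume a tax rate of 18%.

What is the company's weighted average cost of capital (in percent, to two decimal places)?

12.34%

Total capital V = 2.88 + 0.33 + 0.25 = 3.46.
Equity: weight = 2.88/3.46 = 0.8324; cost = 14.2%.
Revolver drawn: weight = 0.33/3.46 = 0.0954; after-tax cost = 4.6% × (1 − 18%) = 3.7720%.
Term loan: weight = 0.25/3.46 = 0.0723; after-tax cost = 2.66% × (1 − 18%) = 2.1812%.
WACC = 0.8324 × 14.2000% + 0.0954 × 3.7720% + 0.0723 × 2.1812% = 12.3370%.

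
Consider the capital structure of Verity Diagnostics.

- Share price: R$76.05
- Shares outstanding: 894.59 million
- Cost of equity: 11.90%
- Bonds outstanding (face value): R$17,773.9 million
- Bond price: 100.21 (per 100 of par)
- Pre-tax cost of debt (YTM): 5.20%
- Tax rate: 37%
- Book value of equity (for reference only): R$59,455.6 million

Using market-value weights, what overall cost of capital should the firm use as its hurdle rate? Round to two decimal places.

10.11%

Market value of equity E = 76.05 × 894.59m = 68033.5695m. Market value of debt D = 17773.9m × 100.21/100 = 17811.22519m.
Total capital V = 68033.5695 + 17811.22519 = 85844.79469.
Equity: weight = 68033.5695/85844.79469 = 0.7925; cost = 11.9%.
Bonds outstanding: weight = 17811.22519/85844.79469 = 0.2075; after-tax cost = 5.2% × (1 − 37%) = 3.2760%.
WACC = 0.7925 × 11.9000% + 0.2075 × 3.2760% = 10.1107%.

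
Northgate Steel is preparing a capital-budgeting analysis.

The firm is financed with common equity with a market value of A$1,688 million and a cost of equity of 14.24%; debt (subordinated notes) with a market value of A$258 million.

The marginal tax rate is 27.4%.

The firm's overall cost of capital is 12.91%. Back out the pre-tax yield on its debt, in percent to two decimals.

Total capital V = 1688 + 258 = 1946.
Equity weight = 1688/1946 = 0.8674.
Subordinated notes weight = 258/1946 = 0.1326.
Equity contribution = 0.8674 × 14.24% = 12.3521%.
Remaining for debt = 12.91% − 12.3521% = 0.5579%.
Rd × (1 − 27.4%) × 0.1326 = 0.5579%  ⇒  Rd = 5.7965%.

5.80%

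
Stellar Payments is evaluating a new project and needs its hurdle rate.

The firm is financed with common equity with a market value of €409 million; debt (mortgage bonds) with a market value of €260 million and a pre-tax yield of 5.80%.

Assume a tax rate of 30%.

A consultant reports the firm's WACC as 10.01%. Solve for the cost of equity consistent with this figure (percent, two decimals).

Total capital V = 409 + 260 = 669.
Equity weight = 409/669 = 0.6114.
Mortgage bonds weight = 260/669 = 0.3886.
Debt contribution = 0.3886 × 5.8% × (1 − 30%) = 1.5779%.
Required equity contribution = 10.01% − 1.5779% = 8.4321%.
Re = 8.4321% / 0.6114 = 13.7924%.

13.79%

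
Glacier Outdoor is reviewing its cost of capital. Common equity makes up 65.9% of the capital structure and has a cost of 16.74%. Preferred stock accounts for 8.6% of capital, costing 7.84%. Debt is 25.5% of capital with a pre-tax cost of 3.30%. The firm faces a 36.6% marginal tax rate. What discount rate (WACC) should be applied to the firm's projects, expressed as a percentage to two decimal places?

After-tax cost of debt = 3.3% × (1 − 36.6%) = 2.0922%.
WACC = 0.659 × 16.7400% + 0.086 × 7.8400% + 0.255 × 2.0922% = 12.2394%.

12.24%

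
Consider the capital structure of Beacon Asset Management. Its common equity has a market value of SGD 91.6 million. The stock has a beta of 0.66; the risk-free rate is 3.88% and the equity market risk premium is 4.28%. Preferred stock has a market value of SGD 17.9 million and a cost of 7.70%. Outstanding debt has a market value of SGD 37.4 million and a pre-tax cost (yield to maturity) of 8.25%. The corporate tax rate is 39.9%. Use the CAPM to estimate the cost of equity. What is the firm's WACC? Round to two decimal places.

Cost of equity via CAPM: Re = 3.88% + 0.66 × 4.28% = 6.7048%.
Total capital V = 91.6 + 17.9 + 37.4 = 146.9.
Equity: weight = 91.6/146.9 = 0.6236; cost = 6.7048%.
Preferred: weight = 17.9/146.9 = 0.1219; cost = 7.7%.
Debt: weight = 37.4/146.9 = 0.2546; after-tax cost = 8.25% × (1 − 39.9%) = 4.9582%.
WACC = 0.6236 × 6.7048% + 0.1219 × 7.7000% + 0.2546 × 4.9582% = 6.3814%.

6.38%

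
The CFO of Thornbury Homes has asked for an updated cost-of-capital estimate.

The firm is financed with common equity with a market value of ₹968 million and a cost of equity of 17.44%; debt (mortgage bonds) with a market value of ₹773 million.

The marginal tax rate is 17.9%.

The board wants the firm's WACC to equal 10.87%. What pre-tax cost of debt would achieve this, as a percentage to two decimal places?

Total capital V = 968 + 773 = 1741.
Equity weight = 968/1741 = 0.5560.
Mortgage bonds weight = 773/1741 = 0.4440.
Equity contribution = 0.5560 × 17.44% = 9.6967%.
Remaining for debt = 10.87% − 9.6967% = 1.1733%.
Rd × (1 − 17.9%) × 0.4440 = 1.1733%  ⇒  Rd = 3.2188%.

3.22%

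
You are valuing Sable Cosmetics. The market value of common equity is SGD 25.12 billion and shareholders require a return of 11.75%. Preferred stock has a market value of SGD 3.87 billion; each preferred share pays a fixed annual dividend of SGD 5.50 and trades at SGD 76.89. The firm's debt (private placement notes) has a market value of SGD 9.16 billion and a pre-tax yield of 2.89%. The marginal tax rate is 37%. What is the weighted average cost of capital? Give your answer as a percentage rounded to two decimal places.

Cost of preferred: Rp = 5.5 / 76.89 = 7.1531%.
Total capital V = 25.12 + 3.87 + 9.16 = 38.15.
Equity: weight = 25.12/38.15 = 0.6585; cost = 11.75%.
Preferred: weight = 3.87/38.15 = 0.1014; cost = 7.1531%.
Private placement notes: weight = 9.16/38.15 = 0.2401; after-tax cost = 2.89% × (1 − 37%) = 1.8207%.
WACC = 0.6585 × 11.7500% + 0.1014 × 7.1531% + 0.2401 × 1.8207% = 8.8996%.

8.90%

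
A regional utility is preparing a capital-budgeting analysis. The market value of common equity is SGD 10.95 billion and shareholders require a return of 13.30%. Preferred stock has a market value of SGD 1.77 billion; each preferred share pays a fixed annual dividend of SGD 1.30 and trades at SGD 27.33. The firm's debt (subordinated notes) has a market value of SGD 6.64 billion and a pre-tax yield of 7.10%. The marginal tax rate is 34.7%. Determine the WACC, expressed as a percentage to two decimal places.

9.55%

Cost of preferred: Rp = 1.3 / 27.33 = 4.7567%.
Total capital V = 10.95 + 1.77 + 6.64 = 19.36.
Equity: weight = 10.95/19.36 = 0.5656; cost = 13.3%.
Preferred: weight = 1.77/19.36 = 0.0914; cost = 4.7567%.
Subordinated notes: weight = 6.64/19.36 = 0.3430; after-tax cost = 7.1% × (1 − 34.7%) = 4.6363%.
WACC = 0.5656 × 13.3000% + 0.0914 × 4.7567% + 0.3430 × 4.6363% = 9.5475%.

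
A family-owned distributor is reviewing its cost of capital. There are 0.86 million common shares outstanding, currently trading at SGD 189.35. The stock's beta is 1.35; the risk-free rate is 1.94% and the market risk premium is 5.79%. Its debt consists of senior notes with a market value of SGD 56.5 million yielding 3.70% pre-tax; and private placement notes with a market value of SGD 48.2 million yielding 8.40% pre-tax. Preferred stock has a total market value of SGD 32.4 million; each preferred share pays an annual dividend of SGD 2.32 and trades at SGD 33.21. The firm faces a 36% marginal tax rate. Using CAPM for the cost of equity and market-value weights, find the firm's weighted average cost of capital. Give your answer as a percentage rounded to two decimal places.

Cost of equity via CAPM: Re = 1.94% + 1.35 × 5.79% = 9.7565%.
Cost of preferred: Rp = 2.32 / 33.21 = 6.9858%.
Market value of equity E = 189.35 × 0.86m = 162.841m.
Total capital V = 162.841 + 32.4 + 56.5 + 48.2 = 299.941.
Equity: weight = 162.841/299.941 = 0.5429; cost = 9.7565%.
Preferred: weight = 32.4/299.941 = 0.1080; cost = 6.9858%.
Senior notes: weight = 56.5/299.941 = 0.1884; after-tax cost = 3.7% × (1 − 36%) = 2.3680%.
Private placement notes: weight = 48.2/299.941 = 0.1607; after-tax cost = 8.4% × (1 − 36%) = 5.3760%.
WACC = 0.5429 × 9.7565% + 0.1080 × 6.9858% + 0.1884 × 2.3680% + 0.1607 × 5.3760% = 7.3615%.

7.36%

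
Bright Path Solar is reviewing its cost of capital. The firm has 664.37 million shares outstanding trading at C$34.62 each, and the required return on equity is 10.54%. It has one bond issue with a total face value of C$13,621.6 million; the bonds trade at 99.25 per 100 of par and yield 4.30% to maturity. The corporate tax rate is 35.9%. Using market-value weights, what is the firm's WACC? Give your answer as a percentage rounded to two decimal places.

7.66%

Market value of equity E = 34.62 × 664.37m = 23000.4894m. Market value of debt D = 13621.6m × 99.25/100 = 13519.438m.
Total capital V = 23000.4894 + 13519.438 = 36519.9274.
Equity: weight = 23000.4894/36519.9274 = 0.6298; cost = 10.54%.
Bonds outstanding: weight = 13519.438/36519.9274 = 0.3702; after-tax cost = 4.3% × (1 − 35.9%) = 2.7563%.
WACC = 0.6298 × 10.5400% + 0.3702 × 2.7563% = 7.6585%.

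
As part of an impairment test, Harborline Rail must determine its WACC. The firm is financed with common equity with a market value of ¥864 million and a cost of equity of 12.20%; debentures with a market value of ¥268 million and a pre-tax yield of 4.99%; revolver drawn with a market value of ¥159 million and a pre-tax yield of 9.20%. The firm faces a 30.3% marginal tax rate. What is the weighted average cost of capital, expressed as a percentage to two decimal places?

9.68%

Total capital V = 864 + 268 + 159 = 1291.
Equity: weight = 864/1291 = 0.6692; cost = 12.2%.
Debentures: weight = 268/1291 = 0.2076; after-tax cost = 4.99% × (1 − 30.3%) = 3.4780%.
Revolver drawn: weight = 159/1291 = 0.1232; after-tax cost = 9.2% × (1 − 30.3%) = 6.4124%.
WACC = 0.6692 × 12.2000% + 0.2076 × 3.4780% + 0.1232 × 6.4124% = 9.6766%.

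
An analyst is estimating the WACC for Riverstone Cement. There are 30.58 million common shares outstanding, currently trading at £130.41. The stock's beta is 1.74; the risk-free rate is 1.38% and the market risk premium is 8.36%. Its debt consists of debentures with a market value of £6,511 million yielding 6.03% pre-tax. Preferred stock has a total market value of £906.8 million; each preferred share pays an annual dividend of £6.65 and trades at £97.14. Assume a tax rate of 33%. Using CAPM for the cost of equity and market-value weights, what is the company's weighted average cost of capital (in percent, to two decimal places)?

Cost of equity via CAPM: Re = 1.38% + 1.74 × 8.36% = 15.9264%.
Cost of preferred: Rp = 6.65 / 97.14 = 6.8458%.
Market value of equity E = 130.41 × 30.58m = 3987.9378m.
Total capital V = 3987.9378 + 906.8 + 6511 = 11405.7378.
Equity: weight = 3987.9378/11405.7378 = 0.3496; cost = 15.9264%.
Preferred: weight = 906.8/11405.7378 = 0.0795; cost = 6.8458%.
Debentures: weight = 6511/11405.7378 = 0.5709; after-tax cost = 6.03% × (1 − 33%) = 4.0401%.
WACC = 0.3496 × 15.9264% + 0.0795 × 6.8458% + 0.5709 × 4.0401% = 8.4191%.

8.42%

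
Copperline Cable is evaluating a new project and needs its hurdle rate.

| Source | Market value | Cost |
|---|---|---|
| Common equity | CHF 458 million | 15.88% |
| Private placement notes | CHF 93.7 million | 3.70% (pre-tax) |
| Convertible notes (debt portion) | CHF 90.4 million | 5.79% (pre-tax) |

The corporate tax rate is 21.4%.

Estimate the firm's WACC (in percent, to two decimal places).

12.39%

Total capital V = 458 + 93.7 + 90.4 = 642.1.
Equity: weight = 458/642.1 = 0.7133; cost = 15.88%.
Private placement notes: weight = 93.7/642.1 = 0.1459; after-tax cost = 3.7% × (1 − 21.4%) = 2.9082%.
Convertible notes (debt portion): weight = 90.4/642.1 = 0.1408; after-tax cost = 5.79% × (1 − 21.4%) = 4.5509%.
WACC = 0.7133 × 15.8800% + 0.1459 × 2.9082% + 0.1408 × 4.5509% = 12.3921%.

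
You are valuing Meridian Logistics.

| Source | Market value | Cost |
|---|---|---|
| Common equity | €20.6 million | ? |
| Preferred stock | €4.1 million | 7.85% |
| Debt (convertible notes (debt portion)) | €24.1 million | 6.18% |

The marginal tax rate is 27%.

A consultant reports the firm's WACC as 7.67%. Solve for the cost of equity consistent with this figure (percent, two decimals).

11.33%

Total capital V = 20.6 + 4.1 + 24.1 = 48.8.
Equity weight = 20.6/48.8 = 0.4221.
Preferred weight = 4.1/48.8 = 0.0840.
Convertible notes (debt portion) weight = 24.1/48.8 = 0.4939.
Debt contribution = 0.4939 × 6.18% × (1 − 27%) = 2.2280%.
Preferred contribution = 0.0840 × 7.85% = 0.6595%.
Required equity contribution = 7.67% − 2.8875% = 4.7825%.
Re = 4.7825% / 0.4221 = 11.3294%.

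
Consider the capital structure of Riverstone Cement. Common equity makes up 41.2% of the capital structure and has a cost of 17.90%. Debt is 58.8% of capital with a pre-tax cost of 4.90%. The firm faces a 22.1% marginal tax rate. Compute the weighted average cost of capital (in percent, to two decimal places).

After-tax cost of debt = 4.9% × (1 − 22.1%) = 3.8171%.
WACC = 0.412 × 17.9000% + 0.588 × 3.8171% = 9.6193%.

9.62%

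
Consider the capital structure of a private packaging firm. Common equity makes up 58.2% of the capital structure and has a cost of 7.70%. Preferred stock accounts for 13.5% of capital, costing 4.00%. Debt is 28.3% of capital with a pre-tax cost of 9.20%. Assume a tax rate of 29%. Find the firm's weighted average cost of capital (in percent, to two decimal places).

6.87%

After-tax cost of debt = 9.2% × (1 − 29%) = 6.5320%.
WACC = 0.582 × 7.7000% + 0.135 × 4.0000% + 0.283 × 6.5320% = 6.8700%.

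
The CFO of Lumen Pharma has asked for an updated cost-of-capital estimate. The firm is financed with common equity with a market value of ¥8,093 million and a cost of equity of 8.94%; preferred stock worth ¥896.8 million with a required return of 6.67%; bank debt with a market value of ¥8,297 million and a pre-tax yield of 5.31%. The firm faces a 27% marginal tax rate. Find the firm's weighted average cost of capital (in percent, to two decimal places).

6.39%

Total capital V = 8093 + 896.8 + 8297 = 17286.8.
Equity: weight = 8093/17286.8 = 0.4682; cost = 8.94%.
Preferred: weight = 896.8/17286.8 = 0.0519; cost = 6.67%.
Bank debt: weight = 8297/17286.8 = 0.4800; after-tax cost = 5.31% × (1 − 27%) = 3.8763%.
WACC = 0.4682 × 8.9400% + 0.0519 × 6.6700% + 0.4800 × 3.8763% = 6.3919%.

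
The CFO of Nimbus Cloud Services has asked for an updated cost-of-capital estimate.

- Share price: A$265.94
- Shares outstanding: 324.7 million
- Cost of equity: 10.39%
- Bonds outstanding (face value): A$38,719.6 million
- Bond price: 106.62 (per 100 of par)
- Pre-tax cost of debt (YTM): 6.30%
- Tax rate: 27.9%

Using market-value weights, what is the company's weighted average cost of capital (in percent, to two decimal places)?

8.50%

Market value of equity E = 265.94 × 324.7m = 86350.718m. Market value of debt D = 38719.6m × 106.62/100 = 41282.83752m.
Total capital V = 86350.718 + 41282.83752 = 127633.55552.
Equity: weight = 86350.718/127633.55552 = 0.6766; cost = 10.39%.
Bonds outstanding: weight = 41282.83752/127633.55552 = 0.3234; after-tax cost = 6.3% × (1 − 27.9%) = 4.5423%.
WACC = 0.6766 × 10.3900% + 0.3234 × 4.5423% = 8.4986%.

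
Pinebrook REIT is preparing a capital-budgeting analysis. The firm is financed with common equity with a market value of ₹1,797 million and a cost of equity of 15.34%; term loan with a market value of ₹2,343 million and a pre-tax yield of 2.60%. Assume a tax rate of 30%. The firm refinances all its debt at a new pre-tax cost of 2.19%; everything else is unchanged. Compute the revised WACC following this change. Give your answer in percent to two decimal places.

After the change:
Total capital V = 1797 + 2343 = 4140.
Equity: weight = 1797/4140 = 0.4341; cost = 15.34%.
Term loan: weight = 2343/4140 = 0.5659; after-tax cost = 2.19% × (1 − 30%) = 1.5330%.
WACC = 0.4341 × 15.3400% + 0.5659 × 1.5330% = 7.5260%.

7.53%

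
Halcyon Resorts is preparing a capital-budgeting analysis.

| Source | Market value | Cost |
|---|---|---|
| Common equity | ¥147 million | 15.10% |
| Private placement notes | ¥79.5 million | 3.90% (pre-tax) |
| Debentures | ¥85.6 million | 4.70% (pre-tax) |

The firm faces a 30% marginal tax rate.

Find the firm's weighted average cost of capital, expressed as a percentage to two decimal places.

8.71%

Total capital V = 147 + 79.5 + 85.6 = 312.1.
Equity: weight = 147/312.1 = 0.4710; cost = 15.1%.
Private placement notes: weight = 79.5/312.1 = 0.2547; after-tax cost = 3.9% × (1 − 30%) = 2.7300%.
Debentures: weight = 85.6/312.1 = 0.2743; after-tax cost = 4.7% × (1 − 30%) = 3.2900%.
WACC = 0.4710 × 15.1000% + 0.2547 × 2.7300% + 0.2743 × 3.2900% = 8.7099%.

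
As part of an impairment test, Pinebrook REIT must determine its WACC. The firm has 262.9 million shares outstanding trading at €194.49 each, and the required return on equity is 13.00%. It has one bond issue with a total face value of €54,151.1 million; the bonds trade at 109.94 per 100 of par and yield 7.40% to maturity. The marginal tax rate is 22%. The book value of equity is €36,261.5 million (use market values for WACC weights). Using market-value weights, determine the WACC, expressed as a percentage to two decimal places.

Market value of equity E = 194.49 × 262.9m = 51131.421m. Market value of debt D = 54151.1m × 109.94/100 = 59533.71934m.
Total capital V = 51131.421 + 59533.71934 = 110665.14034.
Equity: weight = 51131.421/110665.14034 = 0.4620; cost = 13%.
Bonds outstanding: weight = 59533.71934/110665.14034 = 0.5380; after-tax cost = 7.4% × (1 − 22%) = 5.7720%.
WACC = 0.4620 × 13.0000% + 0.5380 × 5.7720% = 9.1116%.

9.11%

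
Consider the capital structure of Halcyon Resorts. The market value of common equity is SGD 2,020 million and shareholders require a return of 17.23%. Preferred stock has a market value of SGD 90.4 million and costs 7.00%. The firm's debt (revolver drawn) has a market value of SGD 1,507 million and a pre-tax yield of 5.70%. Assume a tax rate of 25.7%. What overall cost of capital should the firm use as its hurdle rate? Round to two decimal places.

11.56%

Total capital V = 2020 + 90.4 + 1507 = 3617.4.
Equity: weight = 2020/3617.4 = 0.5584; cost = 17.23%.
Preferred: weight = 90.4/3617.4 = 0.0250; cost = 7%.
Revolver drawn: weight = 1507/3617.4 = 0.4166; after-tax cost = 5.7% × (1 − 25.7%) = 4.2351%.
WACC = 0.5584 × 17.2300% + 0.0250 × 7.0000% + 0.4166 × 4.2351% = 11.5607%.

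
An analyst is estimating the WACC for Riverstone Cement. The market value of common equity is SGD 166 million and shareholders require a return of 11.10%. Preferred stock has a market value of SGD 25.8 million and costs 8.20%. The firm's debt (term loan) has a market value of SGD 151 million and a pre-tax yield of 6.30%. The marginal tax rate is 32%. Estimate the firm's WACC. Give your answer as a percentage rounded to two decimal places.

7.88%

Total capital V = 166 + 25.8 + 151 = 342.8.
Equity: weight = 166/342.8 = 0.4842; cost = 11.1%.
Preferred: weight = 25.8/342.8 = 0.0753; cost = 8.2%.
Term loan: weight = 151/342.8 = 0.4405; after-tax cost = 6.3% × (1 − 32%) = 4.2840%.
WACC = 0.4842 × 11.1000% + 0.0753 × 8.2000% + 0.4405 × 4.2840% = 7.8794%.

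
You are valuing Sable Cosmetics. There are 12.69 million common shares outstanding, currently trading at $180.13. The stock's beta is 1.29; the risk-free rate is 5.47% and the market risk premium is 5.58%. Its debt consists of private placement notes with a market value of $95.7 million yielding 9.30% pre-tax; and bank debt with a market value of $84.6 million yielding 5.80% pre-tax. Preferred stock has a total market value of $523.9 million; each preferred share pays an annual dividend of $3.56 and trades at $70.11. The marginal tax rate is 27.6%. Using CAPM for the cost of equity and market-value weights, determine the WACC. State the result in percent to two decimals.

10.91%

Cost of equity via CAPM: Re = 5.47% + 1.29 × 5.58% = 12.6682%.
Cost of preferred: Rp = 3.56 / 70.11 = 5.0777%.
Market value of equity E = 180.13 × 12.69m = 2285.8497m.
Total capital V = 2285.8497 + 523.9 + 95.7 + 84.6 = 2990.0497.
Equity: weight = 2285.8497/2990.0497 = 0.7645; cost = 12.6682%.
Preferred: weight = 523.9/2990.0497 = 0.1752; cost = 5.0777%.
Private placement notes: weight = 95.7/2990.0497 = 0.0320; after-tax cost = 9.3% × (1 − 27.6%) = 6.7332%.
Bank debt: weight = 84.6/2990.0497 = 0.0283; after-tax cost = 5.8% × (1 − 27.6%) = 4.1992%.
WACC = 0.7645 × 12.6682% + 0.1752 × 5.0777% + 0.0320 × 6.7332% + 0.0283 × 4.1992% = 10.9087%.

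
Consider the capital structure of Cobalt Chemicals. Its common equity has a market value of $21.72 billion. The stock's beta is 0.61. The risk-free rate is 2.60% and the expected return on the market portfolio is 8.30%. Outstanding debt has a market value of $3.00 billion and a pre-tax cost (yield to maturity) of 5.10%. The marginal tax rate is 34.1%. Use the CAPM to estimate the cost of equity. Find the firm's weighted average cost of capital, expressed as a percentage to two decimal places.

Market risk premium = 8.3% − 2.6% = 5.7%.
Cost of equity via CAPM: Re = 2.6% + 0.61 × 5.7% = 6.0770%.
Total capital V = 21.72 + 3 = 24.72.
Equity: weight = 21.72/24.72 = 0.8786; cost = 6.077%.
Debt: weight = 3/24.72 = 0.1214; after-tax cost = 5.1% × (1 − 34.1%) = 3.3609%.
WACC = 0.8786 × 6.0770% + 0.1214 × 3.3609% = 5.7474%.

5.75%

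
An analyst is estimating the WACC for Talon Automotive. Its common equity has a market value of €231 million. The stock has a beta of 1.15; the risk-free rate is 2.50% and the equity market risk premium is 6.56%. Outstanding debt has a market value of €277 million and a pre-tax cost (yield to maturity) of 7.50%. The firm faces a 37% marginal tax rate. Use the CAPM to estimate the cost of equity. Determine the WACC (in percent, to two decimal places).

Cost of equity via CAPM: Re = 2.5% + 1.15 × 6.56% = 10.0440%.
Total capital V = 231 + 277 = 508.
Equity: weight = 231/508 = 0.4547; cost = 10.044%.
Debt: weight = 277/508 = 0.5453; after-tax cost = 7.5% × (1 − 37%) = 4.7250%.
WACC = 0.4547 × 10.0440% + 0.5453 × 4.7250% = 7.1437%.

7.14%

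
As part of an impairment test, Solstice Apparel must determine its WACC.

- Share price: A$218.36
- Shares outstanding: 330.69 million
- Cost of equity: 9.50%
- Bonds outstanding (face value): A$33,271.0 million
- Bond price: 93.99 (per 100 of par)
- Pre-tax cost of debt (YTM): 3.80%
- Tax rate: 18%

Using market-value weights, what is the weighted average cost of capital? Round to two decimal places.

Market value of equity E = 218.36 × 330.69m = 72209.4684m. Market value of debt D = 33271m × 93.99/100 = 31271.4129m.
Total capital V = 72209.4684 + 31271.4129 = 103480.8813.
Equity: weight = 72209.4684/103480.8813 = 0.6978; cost = 9.5%.
Bonds outstanding: weight = 31271.4129/103480.8813 = 0.3022; after-tax cost = 3.8% × (1 − 18%) = 3.1160%.
WACC = 0.6978 × 9.5000% + 0.3022 × 3.1160% = 7.5708%.

7.57%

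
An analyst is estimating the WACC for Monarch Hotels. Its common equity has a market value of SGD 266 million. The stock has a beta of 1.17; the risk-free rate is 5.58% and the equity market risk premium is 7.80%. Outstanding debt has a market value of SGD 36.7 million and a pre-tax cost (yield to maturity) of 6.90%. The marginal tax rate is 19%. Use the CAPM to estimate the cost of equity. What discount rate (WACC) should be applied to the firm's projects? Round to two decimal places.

Cost of equity via CAPM: Re = 5.58% + 1.17 × 7.8% = 14.7060%.
Total capital V = 266 + 36.7 = 302.7.
Equity: weight = 266/302.7 = 0.8788; cost = 14.706%.
Debt: weight = 36.7/302.7 = 0.1212; after-tax cost = 6.9% × (1 − 19%) = 5.5890%.
WACC = 0.8788 × 14.7060% + 0.1212 × 5.5890% = 13.6006%.

13.60%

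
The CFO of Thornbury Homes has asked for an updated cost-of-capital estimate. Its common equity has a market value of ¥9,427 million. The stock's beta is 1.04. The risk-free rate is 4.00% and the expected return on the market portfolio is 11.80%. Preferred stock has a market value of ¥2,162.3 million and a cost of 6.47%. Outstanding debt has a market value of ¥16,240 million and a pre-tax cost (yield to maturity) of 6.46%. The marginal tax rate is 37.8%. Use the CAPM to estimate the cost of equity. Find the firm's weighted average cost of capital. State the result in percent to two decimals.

6.95%

Market risk premium = 11.8% − 4.0% = 7.8%.
Cost of equity via CAPM: Re = 4.0% + 1.04 × 7.8% = 12.1120%.
Total capital V = 9427 + 2162.3 + 16240 = 27829.3.
Equity: weight = 9427/27829.3 = 0.3387; cost = 12.112%.
Preferred: weight = 2162.3/27829.3 = 0.0777; cost = 6.47%.
Debt: weight = 16240/27829.3 = 0.5836; after-tax cost = 6.46% × (1 − 37.8%) = 4.0181%.
WACC = 0.3387 × 12.1120% + 0.0777 × 6.4700% + 0.5836 × 4.0181% = 6.9504%.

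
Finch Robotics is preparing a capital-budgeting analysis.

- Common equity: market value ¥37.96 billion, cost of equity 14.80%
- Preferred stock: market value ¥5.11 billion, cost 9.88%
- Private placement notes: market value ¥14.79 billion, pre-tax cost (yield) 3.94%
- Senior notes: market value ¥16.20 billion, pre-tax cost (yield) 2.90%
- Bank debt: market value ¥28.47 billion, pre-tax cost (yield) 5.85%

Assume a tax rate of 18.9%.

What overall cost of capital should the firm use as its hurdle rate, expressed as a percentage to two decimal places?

8.12%

Total capital V = 37.96 + 5.11 + 14.79 + 16.2 + 28.47 = 102.53.
Equity: weight = 37.96/102.53 = 0.3702; cost = 14.8%.
Preferred: weight = 5.11/102.53 = 0.0498; cost = 9.88%.
Private placement notes: weight = 14.79/102.53 = 0.1443; after-tax cost = 3.94% × (1 − 18.9%) = 3.1953%.
Senior notes: weight = 16.2/102.53 = 0.1580; after-tax cost = 2.9% × (1 − 18.9%) = 2.3519%.
Bank debt: weight = 28.47/102.53 = 0.2777; after-tax cost = 5.85% × (1 − 18.9%) = 4.7443%.
WACC = 0.3702 × 14.8000% + 0.0498 × 9.8800% + 0.1443 × 3.1953% + 0.1580 × 2.3519% + 0.2777 × 4.7443% = 8.1218%.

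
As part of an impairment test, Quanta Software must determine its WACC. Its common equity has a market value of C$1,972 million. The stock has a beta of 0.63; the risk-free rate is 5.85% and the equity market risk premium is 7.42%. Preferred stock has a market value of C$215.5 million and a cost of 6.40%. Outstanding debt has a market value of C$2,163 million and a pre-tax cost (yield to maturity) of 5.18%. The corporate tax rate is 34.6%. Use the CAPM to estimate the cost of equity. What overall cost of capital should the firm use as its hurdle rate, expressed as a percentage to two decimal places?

6.77%

Cost of equity via CAPM: Re = 5.85% + 0.63 × 7.42% = 10.5246%.
Total capital V = 1972 + 215.5 + 2163 = 4350.5.
Equity: weight = 1972/4350.5 = 0.4533; cost = 10.5246%.
Preferred: weight = 215.5/4350.5 = 0.0495; cost = 6.4%.
Debt: weight = 2163/4350.5 = 0.4972; after-tax cost = 5.18% × (1 − 34.6%) = 3.3877%.
WACC = 0.4533 × 10.5246% + 0.0495 × 6.4000% + 0.4972 × 3.3877% = 6.7719%.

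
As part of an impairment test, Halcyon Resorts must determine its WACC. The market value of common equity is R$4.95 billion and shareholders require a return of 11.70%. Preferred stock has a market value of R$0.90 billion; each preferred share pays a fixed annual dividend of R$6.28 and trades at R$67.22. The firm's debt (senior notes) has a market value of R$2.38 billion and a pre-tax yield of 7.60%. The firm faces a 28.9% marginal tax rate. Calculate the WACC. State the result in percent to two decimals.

9.62%

Cost of preferred: Rp = 6.28 / 67.22 = 9.3425%.
Total capital V = 4.95 + 0.9 + 2.38 = 8.23.
Equity: weight = 4.95/8.23 = 0.6015; cost = 11.7%.
Preferred: weight = 0.9/8.23 = 0.1094; cost = 9.3425%.
Senior notes: weight = 2.38/8.23 = 0.2892; after-tax cost = 7.6% × (1 − 28.9%) = 5.4036%.
WACC = 0.6015 × 11.7000% + 0.1094 × 9.3425% + 0.2892 × 5.4036% = 9.6214%.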